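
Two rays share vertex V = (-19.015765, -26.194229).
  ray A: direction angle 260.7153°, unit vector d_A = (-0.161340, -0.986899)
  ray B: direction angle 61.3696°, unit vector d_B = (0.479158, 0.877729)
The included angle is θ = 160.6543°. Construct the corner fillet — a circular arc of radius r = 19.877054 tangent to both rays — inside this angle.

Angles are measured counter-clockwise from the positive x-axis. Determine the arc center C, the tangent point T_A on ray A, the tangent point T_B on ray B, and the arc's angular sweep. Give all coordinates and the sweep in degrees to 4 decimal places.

bisector direction at 341.0425° = (0.945760,-0.324868)
center distance |VC| = r/sin(θ/2) = 19.877054/sin(80.3272°) = 20.163718
C = V + |VC|·bis = (0.0543,-32.7448)
T_A = V + ((C−V)·d_A)·d_A = V + 3.3880·d_A = (-19.5624,-29.5378)
T_B = V + ((C−V)·d_B)·d_B = V + 3.3880·d_B = (-17.3924,-23.2205)
sweep = 180° − θ = 19.3457°

center=(0.0543,-32.7448) T_A=(-19.5624,-29.5378) T_B=(-17.3924,-23.2205) sweep=19.3457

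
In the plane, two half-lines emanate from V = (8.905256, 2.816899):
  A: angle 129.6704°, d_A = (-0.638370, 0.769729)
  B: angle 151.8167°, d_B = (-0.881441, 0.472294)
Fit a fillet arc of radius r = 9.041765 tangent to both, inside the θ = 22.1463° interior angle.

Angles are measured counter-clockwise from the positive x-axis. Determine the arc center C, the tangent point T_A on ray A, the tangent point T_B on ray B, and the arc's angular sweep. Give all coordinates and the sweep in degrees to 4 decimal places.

center=(-27.5477,32.6071) T_A=(-20.5880,38.3791) T_B=(-31.8181,24.6373) sweep=157.8537

bisector direction at 140.7436° = (-0.774321,0.632793)
center distance |VC| = r/sin(θ/2) = 9.041765/sin(11.0732°) = 47.077302
C = V + |VC|·bis = (-27.5477,32.6071)
T_A = V + ((C−V)·d_A)·d_A = V + 46.2009·d_A = (-20.5880,38.3791)
T_B = V + ((C−V)·d_B)·d_B = V + 46.2009·d_B = (-31.8181,24.6373)
sweep = 180° − θ = 157.8537°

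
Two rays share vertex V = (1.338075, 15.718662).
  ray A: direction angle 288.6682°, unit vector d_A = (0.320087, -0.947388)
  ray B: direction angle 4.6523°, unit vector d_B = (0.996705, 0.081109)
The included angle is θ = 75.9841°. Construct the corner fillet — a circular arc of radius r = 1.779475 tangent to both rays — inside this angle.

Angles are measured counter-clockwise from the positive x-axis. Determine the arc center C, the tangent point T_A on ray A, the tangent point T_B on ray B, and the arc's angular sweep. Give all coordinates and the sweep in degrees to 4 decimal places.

bisector direction at 326.6603° = (0.835426,-0.549603)
center distance |VC| = r/sin(θ/2) = 1.779475/sin(37.9920°) = 2.890860
C = V + |VC|·bis = (3.7532,14.1298)
T_A = V + ((C−V)·d_A)·d_A = V + 2.2783·d_A = (2.0673,13.5603)
T_B = V + ((C−V)·d_B)·d_B = V + 2.2783·d_B = (3.6088,15.9035)
sweep = 180° − θ = 104.0159°

center=(3.7532,14.1298) T_A=(2.0673,13.5603) T_B=(3.6088,15.9035) sweep=104.0159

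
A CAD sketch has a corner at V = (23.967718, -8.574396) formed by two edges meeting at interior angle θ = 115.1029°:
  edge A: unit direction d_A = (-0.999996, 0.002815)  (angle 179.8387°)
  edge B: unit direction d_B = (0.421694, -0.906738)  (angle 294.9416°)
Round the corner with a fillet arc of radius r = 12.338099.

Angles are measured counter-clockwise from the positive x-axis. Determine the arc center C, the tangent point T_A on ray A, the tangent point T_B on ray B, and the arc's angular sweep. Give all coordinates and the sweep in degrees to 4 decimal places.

center=(16.0883,-20.8904) T_A=(16.1231,-8.5523) T_B=(27.2758,-15.6875) sweep=64.8971

bisector direction at 237.3901° = (-0.538916,-0.842360)
center distance |VC| = r/sin(θ/2) = 12.338099/sin(57.5515°) = 14.620791
C = V + |VC|·bis = (16.0883,-20.8904)
T_A = V + ((C−V)·d_A)·d_A = V + 7.8447·d_A = (16.1231,-8.5523)
T_B = V + ((C−V)·d_B)·d_B = V + 7.8447·d_B = (27.2758,-15.6875)
sweep = 180° − θ = 64.8971°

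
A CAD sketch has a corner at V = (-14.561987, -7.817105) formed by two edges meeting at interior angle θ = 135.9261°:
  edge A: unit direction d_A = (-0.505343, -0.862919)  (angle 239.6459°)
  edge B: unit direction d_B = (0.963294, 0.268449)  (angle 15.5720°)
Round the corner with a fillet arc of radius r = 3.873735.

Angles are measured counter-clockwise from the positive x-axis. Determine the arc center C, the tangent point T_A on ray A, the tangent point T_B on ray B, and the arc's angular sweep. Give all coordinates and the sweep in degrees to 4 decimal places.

center=(-12.0116,-11.1277) T_A=(-15.3544,-9.1702) T_B=(-13.0515,-7.3962) sweep=44.0739

bisector direction at 307.6090° = (0.610269,-0.792194)
center distance |VC| = r/sin(θ/2) = 3.873735/sin(67.9630°) = 4.179048
C = V + |VC|·bis = (-12.0116,-11.1277)
T_A = V + ((C−V)·d_A)·d_A = V + 1.5680·d_A = (-15.3544,-9.1702)
T_B = V + ((C−V)·d_B)·d_B = V + 1.5680·d_B = (-13.0515,-7.3962)
sweep = 180° − θ = 44.0739°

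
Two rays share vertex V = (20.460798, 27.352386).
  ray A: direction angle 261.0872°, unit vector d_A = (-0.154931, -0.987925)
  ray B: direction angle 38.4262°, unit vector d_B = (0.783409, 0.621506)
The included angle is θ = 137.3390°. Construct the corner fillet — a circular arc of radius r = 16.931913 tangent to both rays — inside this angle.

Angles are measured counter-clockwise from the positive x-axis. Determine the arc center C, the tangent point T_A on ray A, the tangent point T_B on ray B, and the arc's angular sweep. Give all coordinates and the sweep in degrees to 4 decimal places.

center=(36.1639,18.1971) T_A=(19.4364,20.8204) T_B=(25.6406,31.4617) sweep=42.6610

bisector direction at 329.7567° = (0.863894,-0.503673)
center distance |VC| = r/sin(θ/2) = 16.931913/sin(68.6695°) = 18.177085
C = V + |VC|·bis = (36.1639,18.1971)
T_A = V + ((C−V)·d_A)·d_A = V + 6.6119·d_A = (19.4364,20.8204)
T_B = V + ((C−V)·d_B)·d_B = V + 6.6119·d_B = (25.6406,31.4617)
sweep = 180° − θ = 42.6610°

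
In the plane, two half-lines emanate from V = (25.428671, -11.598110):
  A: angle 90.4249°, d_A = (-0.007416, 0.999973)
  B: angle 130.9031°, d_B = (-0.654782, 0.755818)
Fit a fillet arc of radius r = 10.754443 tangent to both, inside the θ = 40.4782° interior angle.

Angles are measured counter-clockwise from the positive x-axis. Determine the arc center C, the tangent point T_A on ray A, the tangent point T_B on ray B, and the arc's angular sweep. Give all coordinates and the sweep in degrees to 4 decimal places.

bisector direction at 110.6640° = (-0.352887,0.935666)
center distance |VC| = r/sin(θ/2) = 10.754443/sin(20.2391°) = 31.087725
C = V + |VC|·bis = (14.4582,17.4896)
T_A = V + ((C−V)·d_A)·d_A = V + 29.1683·d_A = (25.2124,17.5694)
T_B = V + ((C−V)·d_B)·d_B = V + 29.1683·d_B = (6.3298,10.4478)
sweep = 180° − θ = 139.5218°

center=(14.4582,17.4896) T_A=(25.2124,17.5694) T_B=(6.3298,10.4478) sweep=139.5218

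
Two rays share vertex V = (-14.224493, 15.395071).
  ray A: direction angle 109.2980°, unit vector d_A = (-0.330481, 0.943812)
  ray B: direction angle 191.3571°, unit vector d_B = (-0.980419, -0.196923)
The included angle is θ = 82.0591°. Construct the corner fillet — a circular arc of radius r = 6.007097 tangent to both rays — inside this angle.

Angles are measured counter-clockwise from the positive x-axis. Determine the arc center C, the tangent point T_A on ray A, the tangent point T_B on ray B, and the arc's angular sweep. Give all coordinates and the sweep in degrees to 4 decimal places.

center=(-22.1754,19.9251) T_A=(-16.5059,21.9104) T_B=(-20.9925,14.0357) sweep=97.9409

bisector direction at 150.3276° = (-0.868870,0.495041)
center distance |VC| = r/sin(θ/2) = 6.007097/sin(41.0296°) = 9.150908
C = V + |VC|·bis = (-22.1754,19.9251)
T_A = V + ((C−V)·d_A)·d_A = V + 6.9032·d_A = (-16.5059,21.9104)
T_B = V + ((C−V)·d_B)·d_B = V + 6.9032·d_B = (-20.9925,14.0357)
sweep = 180° − θ = 97.9409°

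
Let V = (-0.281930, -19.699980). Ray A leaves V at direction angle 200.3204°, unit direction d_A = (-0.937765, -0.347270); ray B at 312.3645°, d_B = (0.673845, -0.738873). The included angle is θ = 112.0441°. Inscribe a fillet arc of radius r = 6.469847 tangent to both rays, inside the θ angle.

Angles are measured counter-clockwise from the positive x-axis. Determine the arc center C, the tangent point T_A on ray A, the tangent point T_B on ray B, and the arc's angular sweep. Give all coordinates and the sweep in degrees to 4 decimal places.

bisector direction at 256.3424° = (-0.236118,-0.971724)
center distance |VC| = r/sin(θ/2) = 6.469847/sin(56.0221°) = 7.802021
C = V + |VC|·bis = (-2.1241,-27.2814)
T_A = V + ((C−V)·d_A)·d_A = V + 4.3603·d_A = (-4.3709,-21.2142)
T_B = V + ((C−V)·d_B)·d_B = V + 4.3603·d_B = (2.6563,-22.9217)
sweep = 180° − θ = 67.9559°

center=(-2.1241,-27.2814) T_A=(-4.3709,-21.2142) T_B=(2.6563,-22.9217) sweep=67.9559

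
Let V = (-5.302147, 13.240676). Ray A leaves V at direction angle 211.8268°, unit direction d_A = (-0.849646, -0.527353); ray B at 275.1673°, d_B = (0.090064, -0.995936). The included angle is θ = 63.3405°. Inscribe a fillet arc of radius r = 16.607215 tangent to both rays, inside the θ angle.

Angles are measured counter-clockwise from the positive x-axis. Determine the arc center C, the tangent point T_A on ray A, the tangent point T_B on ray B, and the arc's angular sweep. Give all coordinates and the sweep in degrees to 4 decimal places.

bisector direction at 243.4971° = (-0.446244,-0.894911)
center distance |VC| = r/sin(θ/2) = 16.607215/sin(31.6702°) = 31.630995
C = V + |VC|·bis = (-19.4173,-15.0663)
T_A = V + ((C−V)·d_A)·d_A = V + 26.9206·d_A = (-28.1752,-0.9560)
T_B = V + ((C−V)·d_B)·d_B = V + 26.9206·d_B = (-2.8776,-13.5705)
sweep = 180° − θ = 116.6595°

center=(-19.4173,-15.0663) T_A=(-28.1752,-0.9560) T_B=(-2.8776,-13.5705) sweep=116.6595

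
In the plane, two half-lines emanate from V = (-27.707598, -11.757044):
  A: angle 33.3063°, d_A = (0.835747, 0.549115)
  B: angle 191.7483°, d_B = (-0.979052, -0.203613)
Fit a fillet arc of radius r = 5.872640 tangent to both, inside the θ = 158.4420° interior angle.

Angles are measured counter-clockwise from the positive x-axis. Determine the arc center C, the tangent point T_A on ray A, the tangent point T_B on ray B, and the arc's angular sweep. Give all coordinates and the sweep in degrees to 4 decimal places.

center=(-29.9980,-6.2351) T_A=(-26.7732,-11.1431) T_B=(-28.8022,-11.9847) sweep=21.5580

bisector direction at 112.5273° = (-0.383124,0.923697)
center distance |VC| = r/sin(θ/2) = 5.872640/sin(79.2210°) = 5.978119
C = V + |VC|·bis = (-29.9980,-6.2351)
T_A = V + ((C−V)·d_A)·d_A = V + 1.1180·d_A = (-26.7732,-11.1431)
T_B = V + ((C−V)·d_B)·d_B = V + 1.1180·d_B = (-28.8022,-11.9847)
sweep = 180° − θ = 21.5580°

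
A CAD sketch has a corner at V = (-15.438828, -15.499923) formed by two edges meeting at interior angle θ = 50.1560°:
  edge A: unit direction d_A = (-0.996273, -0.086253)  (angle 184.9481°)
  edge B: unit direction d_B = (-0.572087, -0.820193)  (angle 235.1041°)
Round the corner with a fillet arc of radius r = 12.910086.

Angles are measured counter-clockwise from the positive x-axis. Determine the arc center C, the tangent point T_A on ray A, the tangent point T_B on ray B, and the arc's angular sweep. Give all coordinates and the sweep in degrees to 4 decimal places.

bisector direction at 210.0261° = (-0.865798,-0.500394)
center distance |VC| = r/sin(θ/2) = 12.910086/sin(25.0780°) = 30.458971
C = V + |VC|·bis = (-41.8101,-30.7414)
T_A = V + ((C−V)·d_A)·d_A = V + 27.5877·d_A = (-42.9237,-17.8794)
T_B = V + ((C−V)·d_B)·d_B = V + 27.5877·d_B = (-31.2214,-38.1271)
sweep = 180° − θ = 129.8440°

center=(-41.8101,-30.7414) T_A=(-42.9237,-17.8794) T_B=(-31.2214,-38.1271) sweep=129.8440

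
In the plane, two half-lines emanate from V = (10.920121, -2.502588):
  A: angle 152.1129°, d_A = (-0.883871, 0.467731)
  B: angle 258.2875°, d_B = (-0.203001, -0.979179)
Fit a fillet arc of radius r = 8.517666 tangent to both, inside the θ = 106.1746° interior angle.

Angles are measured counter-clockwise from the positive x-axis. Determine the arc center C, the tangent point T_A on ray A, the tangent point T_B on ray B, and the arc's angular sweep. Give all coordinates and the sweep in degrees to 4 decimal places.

center=(1.2810,-7.0385) T_A=(5.2649,0.4900) T_B=(9.6213,-8.7676) sweep=73.8254

bisector direction at 205.2002° = (-0.904826,-0.425782)
center distance |VC| = r/sin(θ/2) = 8.517666/sin(53.0873°) = 10.653054
C = V + |VC|·bis = (1.2810,-7.0385)
T_A = V + ((C−V)·d_A)·d_A = V + 6.3982·d_A = (5.2649,0.4900)
T_B = V + ((C−V)·d_B)·d_B = V + 6.3982·d_B = (9.6213,-8.7676)
sweep = 180° − θ = 73.8254°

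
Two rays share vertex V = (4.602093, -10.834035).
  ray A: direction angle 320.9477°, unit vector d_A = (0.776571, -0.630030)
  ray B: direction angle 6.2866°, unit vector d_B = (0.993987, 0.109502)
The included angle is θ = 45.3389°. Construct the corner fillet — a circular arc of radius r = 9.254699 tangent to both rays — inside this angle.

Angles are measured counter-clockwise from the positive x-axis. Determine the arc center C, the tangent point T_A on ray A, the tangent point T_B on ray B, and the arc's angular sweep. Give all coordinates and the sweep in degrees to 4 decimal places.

bisector direction at 343.6171° = (0.959398,-0.282054)
center distance |VC| = r/sin(θ/2) = 9.254699/sin(22.6695°) = 24.012352
C = V + |VC|·bis = (27.6395,-17.6068)
T_A = V + ((C−V)·d_A)·d_A = V + 22.1572·d_A = (21.8088,-24.7938)
T_B = V + ((C−V)·d_B)·d_B = V + 22.1572·d_B = (26.6261,-8.4078)
sweep = 180° − θ = 134.6611°

center=(27.6395,-17.6068) T_A=(21.8088,-24.7938) T_B=(26.6261,-8.4078) sweep=134.6611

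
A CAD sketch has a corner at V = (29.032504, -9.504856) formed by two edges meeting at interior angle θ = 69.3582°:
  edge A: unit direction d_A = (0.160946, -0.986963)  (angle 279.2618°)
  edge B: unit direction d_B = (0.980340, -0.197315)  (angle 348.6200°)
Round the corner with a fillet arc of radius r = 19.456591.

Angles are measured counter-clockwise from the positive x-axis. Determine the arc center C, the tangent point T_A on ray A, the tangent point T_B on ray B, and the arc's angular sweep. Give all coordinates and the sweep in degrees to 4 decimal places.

bisector direction at 313.9409° = (0.693916,-0.720056)
center distance |VC| = r/sin(θ/2) = 19.456591/sin(34.6791°) = 34.195587
C = V + |VC|·bis = (52.7614,-34.1276)
T_A = V + ((C−V)·d_A)·d_A = V + 28.1208·d_A = (33.5584,-37.2590)
T_B = V + ((C−V)·d_B)·d_B = V + 28.1208·d_B = (56.6004,-15.0535)
sweep = 180° − θ = 110.6418°

center=(52.7614,-34.1276) T_A=(33.5584,-37.2590) T_B=(56.6004,-15.0535) sweep=110.6418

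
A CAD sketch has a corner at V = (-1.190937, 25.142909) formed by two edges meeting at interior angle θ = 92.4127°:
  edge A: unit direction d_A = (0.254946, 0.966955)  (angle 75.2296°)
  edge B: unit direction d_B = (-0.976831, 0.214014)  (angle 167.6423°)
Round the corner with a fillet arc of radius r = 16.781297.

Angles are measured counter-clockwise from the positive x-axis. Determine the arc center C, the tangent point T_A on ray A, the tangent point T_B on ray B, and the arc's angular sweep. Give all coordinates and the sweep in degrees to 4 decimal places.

bisector direction at 121.4360° = (-0.521545,0.853224)
center distance |VC| = r/sin(θ/2) = 16.781297/sin(46.2064°) = 23.248044
C = V + |VC|·bis = (-13.3158,44.9787)
T_A = V + ((C−V)·d_A)·d_A = V + 16.0891·d_A = (2.9109,40.7004)
T_B = V + ((C−V)·d_B)·d_B = V + 16.0891·d_B = (-16.9073,28.5862)
sweep = 180° − θ = 87.5873°

center=(-13.3158,44.9787) T_A=(2.9109,40.7004) T_B=(-16.9073,28.5862) sweep=87.5873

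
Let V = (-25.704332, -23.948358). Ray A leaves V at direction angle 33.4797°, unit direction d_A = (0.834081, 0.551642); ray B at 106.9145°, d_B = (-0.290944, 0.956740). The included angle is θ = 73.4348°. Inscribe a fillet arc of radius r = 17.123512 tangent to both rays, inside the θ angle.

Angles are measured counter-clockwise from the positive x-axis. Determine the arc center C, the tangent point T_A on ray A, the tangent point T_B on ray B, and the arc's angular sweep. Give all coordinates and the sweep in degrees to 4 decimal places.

center=(-16.0012,2.9988) T_A=(-6.5552,-11.2836) T_B=(-32.3839,-1.9831) sweep=106.5652

bisector direction at 70.1971° = (0.338786,0.940864)
center distance |VC| = r/sin(θ/2) = 17.123512/sin(36.7174°) = 28.640928
C = V + |VC|·bis = (-16.0012,2.9988)
T_A = V + ((C−V)·d_A)·d_A = V + 22.9584·d_A = (-6.5552,-11.2836)
T_B = V + ((C−V)·d_B)·d_B = V + 22.9584·d_B = (-32.3839,-1.9831)
sweep = 180° − θ = 106.5652°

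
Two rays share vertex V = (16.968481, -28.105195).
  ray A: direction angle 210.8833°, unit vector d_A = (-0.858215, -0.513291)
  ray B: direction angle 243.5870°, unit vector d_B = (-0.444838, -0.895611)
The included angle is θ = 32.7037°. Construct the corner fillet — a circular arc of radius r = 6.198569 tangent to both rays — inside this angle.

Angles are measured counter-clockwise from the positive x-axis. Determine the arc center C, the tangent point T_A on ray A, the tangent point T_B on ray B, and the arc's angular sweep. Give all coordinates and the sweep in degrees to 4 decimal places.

center=(2.0191,-44.2689) T_A=(-1.1626,-38.9492) T_B=(7.5706,-47.0263) sweep=147.2963

bisector direction at 227.2352° = (-0.678991,-0.734147)
center distance |VC| = r/sin(θ/2) = 6.198569/sin(16.3518°) = 22.017032
C = V + |VC|·bis = (2.0191,-44.2689)
T_A = V + ((C−V)·d_A)·d_A = V + 21.1265·d_A = (-1.1626,-38.9492)
T_B = V + ((C−V)·d_B)·d_B = V + 21.1265·d_B = (7.5706,-47.0263)
sweep = 180° − θ = 147.2963°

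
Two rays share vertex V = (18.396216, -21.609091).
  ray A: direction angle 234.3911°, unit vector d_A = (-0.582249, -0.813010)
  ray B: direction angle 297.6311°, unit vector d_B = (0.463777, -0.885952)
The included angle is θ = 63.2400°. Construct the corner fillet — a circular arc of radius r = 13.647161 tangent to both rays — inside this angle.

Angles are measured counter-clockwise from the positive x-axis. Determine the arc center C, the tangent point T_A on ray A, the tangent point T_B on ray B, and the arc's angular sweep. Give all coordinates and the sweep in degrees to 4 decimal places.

center=(16.5855,-47.5762) T_A=(5.4902,-39.6301) T_B=(28.6762,-41.2469) sweep=116.7600

bisector direction at 266.0111° = (-0.069563,-0.997578)
center distance |VC| = r/sin(θ/2) = 13.647161/sin(31.6200°) = 26.030133
C = V + |VC|·bis = (16.5855,-47.5762)
T_A = V + ((C−V)·d_A)·d_A = V + 22.1658·d_A = (5.4902,-39.6301)
T_B = V + ((C−V)·d_B)·d_B = V + 22.1658·d_B = (28.6762,-41.2469)
sweep = 180° − θ = 116.7600°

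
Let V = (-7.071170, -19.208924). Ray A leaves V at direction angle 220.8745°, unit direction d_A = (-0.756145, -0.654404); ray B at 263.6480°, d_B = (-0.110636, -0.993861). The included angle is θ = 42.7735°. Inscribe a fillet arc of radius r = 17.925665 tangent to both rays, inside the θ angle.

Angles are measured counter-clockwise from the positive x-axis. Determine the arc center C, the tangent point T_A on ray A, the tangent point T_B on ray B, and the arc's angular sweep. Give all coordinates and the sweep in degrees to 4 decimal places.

bisector direction at 242.2612° = (-0.465441,-0.885079)
center distance |VC| = r/sin(θ/2) = 17.925665/sin(21.3867°) = 49.157004
C = V + |VC|·bis = (-29.9508,-62.7168)
T_A = V + ((C−V)·d_A)·d_A = V + 45.7721·d_A = (-41.6815,-49.1624)
T_B = V + ((C−V)·d_B)·d_B = V + 45.7721·d_B = (-12.1352,-64.7000)
sweep = 180° − θ = 137.2265°

center=(-29.9508,-62.7168) T_A=(-41.6815,-49.1624) T_B=(-12.1352,-64.7000) sweep=137.2265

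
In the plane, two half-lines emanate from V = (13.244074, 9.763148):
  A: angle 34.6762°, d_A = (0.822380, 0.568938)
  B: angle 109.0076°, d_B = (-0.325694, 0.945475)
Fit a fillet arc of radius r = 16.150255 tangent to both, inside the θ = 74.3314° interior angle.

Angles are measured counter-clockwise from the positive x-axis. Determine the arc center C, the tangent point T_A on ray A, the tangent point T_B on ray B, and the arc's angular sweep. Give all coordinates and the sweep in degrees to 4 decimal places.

center=(21.5753,35.1653) T_A=(30.7638,21.8836) T_B=(6.3056,29.9052) sweep=105.6686

bisector direction at 71.8419° = (0.311640,0.950200)
center distance |VC| = r/sin(θ/2) = 16.150255/sin(37.1657°) = 26.733426
C = V + |VC|·bis = (21.5753,35.1653)
T_A = V + ((C−V)·d_A)·d_A = V + 21.3036·d_A = (30.7638,21.8836)
T_B = V + ((C−V)·d_B)·d_B = V + 21.3036·d_B = (6.3056,29.9052)
sweep = 180° − θ = 105.6686°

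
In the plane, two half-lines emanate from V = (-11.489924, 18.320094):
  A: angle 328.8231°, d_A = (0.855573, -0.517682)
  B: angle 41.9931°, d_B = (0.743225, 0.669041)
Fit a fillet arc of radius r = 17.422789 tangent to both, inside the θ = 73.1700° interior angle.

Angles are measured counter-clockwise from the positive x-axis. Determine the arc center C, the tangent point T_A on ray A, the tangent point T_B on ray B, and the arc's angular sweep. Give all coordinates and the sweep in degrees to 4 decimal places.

center=(17.6121,21.0752) T_A=(8.5926,6.1687) T_B=(5.9555,34.0243) sweep=106.8300

bisector direction at 5.4081° = (0.995549,0.094249)
center distance |VC| = r/sin(θ/2) = 17.422789/sin(36.5850°) = 29.232148
C = V + |VC|·bis = (17.6121,21.0752)
T_A = V + ((C−V)·d_A)·d_A = V + 23.4726·d_A = (8.5926,6.1687)
T_B = V + ((C−V)·d_B)·d_B = V + 23.4726·d_B = (5.9555,34.0243)
sweep = 180° − θ = 106.8300°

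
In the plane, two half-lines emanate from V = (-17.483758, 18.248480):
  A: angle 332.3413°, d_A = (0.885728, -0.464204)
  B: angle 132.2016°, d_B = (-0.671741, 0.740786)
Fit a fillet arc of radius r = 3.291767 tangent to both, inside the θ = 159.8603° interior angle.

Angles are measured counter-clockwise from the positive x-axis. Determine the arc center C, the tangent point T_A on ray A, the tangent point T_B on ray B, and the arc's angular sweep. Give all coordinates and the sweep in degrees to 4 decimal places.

bisector direction at 52.2714° = (0.611921,0.790919)
center distance |VC| = r/sin(θ/2) = 3.291767/sin(79.9301°) = 3.343269
C = V + |VC|·bis = (-15.4379,20.8927)
T_A = V + ((C−V)·d_A)·d_A = V + 0.5846·d_A = (-16.9660,17.9771)
T_B = V + ((C−V)·d_B)·d_B = V + 0.5846·d_B = (-17.8764,18.6815)
sweep = 180° − θ = 20.1397°

center=(-15.4379,20.8927) T_A=(-16.9660,17.9771) T_B=(-17.8764,18.6815) sweep=20.1397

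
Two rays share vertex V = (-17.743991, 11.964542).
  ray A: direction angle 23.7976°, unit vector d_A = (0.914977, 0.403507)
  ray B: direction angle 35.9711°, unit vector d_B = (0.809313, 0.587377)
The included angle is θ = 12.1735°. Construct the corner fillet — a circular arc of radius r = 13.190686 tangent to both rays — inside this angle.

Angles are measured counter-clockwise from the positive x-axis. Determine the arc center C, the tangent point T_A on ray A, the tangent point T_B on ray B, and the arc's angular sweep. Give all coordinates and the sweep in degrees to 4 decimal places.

center=(90.1152,73.9472) T_A=(95.4378,61.8780) T_B=(82.3673,84.6226) sweep=167.8265

bisector direction at 29.8843° = (0.867033,0.498251)
center distance |VC| = r/sin(θ/2) = 13.190686/sin(6.0868°) = 124.400389
C = V + |VC|·bis = (90.1152,73.9472)
T_A = V + ((C−V)·d_A)·d_A = V + 123.6991·d_A = (95.4378,61.8780)
T_B = V + ((C−V)·d_B)·d_B = V + 123.6991·d_B = (82.3673,84.6226)
sweep = 180° − θ = 167.8265°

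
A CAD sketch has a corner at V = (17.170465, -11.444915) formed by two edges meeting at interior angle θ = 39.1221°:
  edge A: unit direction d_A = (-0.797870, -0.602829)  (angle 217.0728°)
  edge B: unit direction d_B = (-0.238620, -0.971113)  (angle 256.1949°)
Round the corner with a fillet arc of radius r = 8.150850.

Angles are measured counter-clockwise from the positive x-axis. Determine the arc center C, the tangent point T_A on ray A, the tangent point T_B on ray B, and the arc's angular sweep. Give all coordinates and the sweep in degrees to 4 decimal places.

bisector direction at 236.6338° = (-0.549987,-0.835173)
center distance |VC| = r/sin(θ/2) = 8.150850/sin(19.5611°) = 24.344625
C = V + |VC|·bis = (3.7812,-31.7769)
T_A = V + ((C−V)·d_A)·d_A = V + 22.9396·d_A = (-1.1323,-25.2736)
T_B = V + ((C−V)·d_B)·d_B = V + 22.9396·d_B = (11.6966,-33.7218)
sweep = 180° − θ = 140.8779°

center=(3.7812,-31.7769) T_A=(-1.1323,-25.2736) T_B=(11.6966,-33.7218) sweep=140.8779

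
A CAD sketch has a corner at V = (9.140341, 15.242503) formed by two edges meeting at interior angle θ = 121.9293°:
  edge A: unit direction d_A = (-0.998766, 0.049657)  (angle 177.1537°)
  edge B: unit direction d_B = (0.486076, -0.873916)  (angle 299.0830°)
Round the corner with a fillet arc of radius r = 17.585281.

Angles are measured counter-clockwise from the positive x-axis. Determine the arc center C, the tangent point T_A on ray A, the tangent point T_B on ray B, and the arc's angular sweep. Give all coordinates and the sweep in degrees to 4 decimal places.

center=(-1.4827,-1.8363) T_A=(-0.6095,15.7272) T_B=(13.8854,6.7114) sweep=58.0707

bisector direction at 238.1183° = (-0.528166,-0.849141)
center distance |VC| = r/sin(θ/2) = 17.585281/sin(60.9646°) = 20.113085
C = V + |VC|·bis = (-1.4827,-1.8363)
T_A = V + ((C−V)·d_A)·d_A = V + 9.7619·d_A = (-0.6095,15.7272)
T_B = V + ((C−V)·d_B)·d_B = V + 9.7619·d_B = (13.8854,6.7114)
sweep = 180° − θ = 58.0707°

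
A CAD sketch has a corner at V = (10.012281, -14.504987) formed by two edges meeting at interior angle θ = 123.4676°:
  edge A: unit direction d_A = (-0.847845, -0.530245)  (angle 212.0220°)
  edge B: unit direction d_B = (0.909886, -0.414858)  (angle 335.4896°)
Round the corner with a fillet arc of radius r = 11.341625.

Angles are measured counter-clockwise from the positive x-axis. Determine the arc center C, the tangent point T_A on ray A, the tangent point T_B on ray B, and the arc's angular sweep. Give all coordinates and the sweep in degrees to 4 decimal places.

center=(10.8558,-27.3545) T_A=(4.8419,-17.7385) T_B=(15.5610,-17.0349) sweep=56.5324

bisector direction at 273.7558° = (0.065504,-0.997852)
center distance |VC| = r/sin(θ/2) = 11.341625/sin(61.7338°) = 12.877135
C = V + |VC|·bis = (10.8558,-27.3545)
T_A = V + ((C−V)·d_A)·d_A = V + 6.0982·d_A = (4.8419,-17.7385)
T_B = V + ((C−V)·d_B)·d_B = V + 6.0982·d_B = (15.5610,-17.0349)
sweep = 180° − θ = 56.5324°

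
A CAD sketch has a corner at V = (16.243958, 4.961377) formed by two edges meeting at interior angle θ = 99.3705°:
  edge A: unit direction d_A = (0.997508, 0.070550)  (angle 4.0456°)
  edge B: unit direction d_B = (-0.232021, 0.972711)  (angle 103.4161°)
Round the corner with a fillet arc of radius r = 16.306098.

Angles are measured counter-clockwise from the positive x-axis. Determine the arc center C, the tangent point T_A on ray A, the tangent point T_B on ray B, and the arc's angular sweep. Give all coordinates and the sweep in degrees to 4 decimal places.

center=(28.8949,22.2030) T_A=(30.0453,5.9375) T_B=(13.0338,18.4196) sweep=80.6295

bisector direction at 53.7309° = (0.591579,0.806247)
center distance |VC| = r/sin(θ/2) = 16.306098/sin(49.6853°) = 21.384996
C = V + |VC|·bis = (28.8949,22.2030)
T_A = V + ((C−V)·d_A)·d_A = V + 13.8358·d_A = (30.0453,5.9375)
T_B = V + ((C−V)·d_B)·d_B = V + 13.8358·d_B = (13.0338,18.4196)
sweep = 180° − θ = 80.6295°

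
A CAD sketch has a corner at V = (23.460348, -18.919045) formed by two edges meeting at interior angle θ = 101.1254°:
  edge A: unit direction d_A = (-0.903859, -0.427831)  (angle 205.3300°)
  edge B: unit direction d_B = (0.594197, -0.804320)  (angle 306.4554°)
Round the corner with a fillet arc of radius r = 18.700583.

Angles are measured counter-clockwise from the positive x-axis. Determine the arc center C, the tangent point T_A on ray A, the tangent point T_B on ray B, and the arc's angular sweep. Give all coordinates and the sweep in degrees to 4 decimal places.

bisector direction at 255.8927° = (-0.243739,-0.969841)
center distance |VC| = r/sin(θ/2) = 18.700583/sin(50.5627°) = 24.213510
C = V + |VC|·bis = (17.5586,-42.4023)
T_A = V + ((C−V)·d_A)·d_A = V + 15.3812·d_A = (9.5579,-25.4996)
T_B = V + ((C−V)·d_B)·d_B = V + 15.3812·d_B = (32.5998,-31.2905)
sweep = 180° − θ = 78.8746°

center=(17.5586,-42.4023) T_A=(9.5579,-25.4996) T_B=(32.5998,-31.2905) sweep=78.8746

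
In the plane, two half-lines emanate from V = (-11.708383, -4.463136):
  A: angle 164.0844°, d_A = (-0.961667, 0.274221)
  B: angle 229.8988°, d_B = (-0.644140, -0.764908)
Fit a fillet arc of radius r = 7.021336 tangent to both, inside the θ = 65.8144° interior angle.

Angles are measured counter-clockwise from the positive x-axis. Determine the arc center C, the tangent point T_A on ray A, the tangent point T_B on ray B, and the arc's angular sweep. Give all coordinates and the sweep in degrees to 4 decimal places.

bisector direction at 196.9916° = (-0.956348,-0.292231)
center distance |VC| = r/sin(θ/2) = 7.021336/sin(32.9072°) = 12.923974
C = V + |VC|·bis = (-24.0682,-8.2399)
T_A = V + ((C−V)·d_A)·d_A = V + 10.8503·d_A = (-22.1428,-1.4877)
T_B = V + ((C−V)·d_B)·d_B = V + 10.8503·d_B = (-18.6975,-12.7626)
sweep = 180° − θ = 114.1856°

center=(-24.0682,-8.2399) T_A=(-22.1428,-1.4877) T_B=(-18.6975,-12.7626) sweep=114.1856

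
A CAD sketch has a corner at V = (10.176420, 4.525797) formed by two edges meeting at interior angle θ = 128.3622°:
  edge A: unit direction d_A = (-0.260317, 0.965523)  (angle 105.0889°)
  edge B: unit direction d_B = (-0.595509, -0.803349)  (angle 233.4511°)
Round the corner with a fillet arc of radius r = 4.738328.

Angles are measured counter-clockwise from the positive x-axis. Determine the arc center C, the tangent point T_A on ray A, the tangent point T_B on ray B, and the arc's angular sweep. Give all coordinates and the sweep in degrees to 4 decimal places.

bisector direction at 169.2700° = (-0.982515,0.186181)
center distance |VC| = r/sin(θ/2) = 4.738328/sin(64.1811°) = 5.263784
C = V + |VC|·bis = (5.0047,5.5058)
T_A = V + ((C−V)·d_A)·d_A = V + 2.2925·d_A = (9.5796,6.7393)
T_B = V + ((C−V)·d_B)·d_B = V + 2.2925·d_B = (8.8112,2.6841)
sweep = 180° − θ = 51.6378°

center=(5.0047,5.5058) T_A=(9.5796,6.7393) T_B=(8.8112,2.6841) sweep=51.6378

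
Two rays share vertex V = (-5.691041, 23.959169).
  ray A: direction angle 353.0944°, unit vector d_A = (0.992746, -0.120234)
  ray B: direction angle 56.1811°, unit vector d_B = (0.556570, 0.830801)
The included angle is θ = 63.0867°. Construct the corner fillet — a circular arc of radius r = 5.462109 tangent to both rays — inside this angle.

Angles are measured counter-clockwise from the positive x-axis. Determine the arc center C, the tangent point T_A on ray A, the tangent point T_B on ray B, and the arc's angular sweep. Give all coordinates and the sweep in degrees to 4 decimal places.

bisector direction at 24.6377° = (0.908962,0.416880)
center distance |VC| = r/sin(θ/2) = 5.462109/sin(31.5434°) = 10.440938
C = V + |VC|·bis = (3.7994,28.3118)
T_A = V + ((C−V)·d_A)·d_A = V + 8.8982·d_A = (3.1426,22.8893)
T_B = V + ((C−V)·d_B)·d_B = V + 8.8982·d_B = (-0.7386,31.3518)
sweep = 180° − θ = 116.9133°

center=(3.7994,28.3118) T_A=(3.1426,22.8893) T_B=(-0.7386,31.3518) sweep=116.9133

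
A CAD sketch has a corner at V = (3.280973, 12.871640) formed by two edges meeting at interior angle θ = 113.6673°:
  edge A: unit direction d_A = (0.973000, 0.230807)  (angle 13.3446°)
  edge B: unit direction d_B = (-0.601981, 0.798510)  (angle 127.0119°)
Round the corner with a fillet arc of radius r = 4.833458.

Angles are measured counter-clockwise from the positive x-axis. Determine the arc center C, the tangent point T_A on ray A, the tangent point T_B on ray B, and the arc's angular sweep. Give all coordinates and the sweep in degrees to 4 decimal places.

center=(5.2390,18.3037) T_A=(6.3546,13.6007) T_B=(1.3794,15.3940) sweep=66.3327

bisector direction at 70.1783° = (0.339095,0.940752)
center distance |VC| = r/sin(θ/2) = 4.833458/sin(56.8336°) = 5.774149
C = V + |VC|·bis = (5.2390,18.3037)
T_A = V + ((C−V)·d_A)·d_A = V + 3.1589·d_A = (6.3546,13.6007)
T_B = V + ((C−V)·d_B)·d_B = V + 3.1589·d_B = (1.3794,15.3940)
sweep = 180° − θ = 66.3327°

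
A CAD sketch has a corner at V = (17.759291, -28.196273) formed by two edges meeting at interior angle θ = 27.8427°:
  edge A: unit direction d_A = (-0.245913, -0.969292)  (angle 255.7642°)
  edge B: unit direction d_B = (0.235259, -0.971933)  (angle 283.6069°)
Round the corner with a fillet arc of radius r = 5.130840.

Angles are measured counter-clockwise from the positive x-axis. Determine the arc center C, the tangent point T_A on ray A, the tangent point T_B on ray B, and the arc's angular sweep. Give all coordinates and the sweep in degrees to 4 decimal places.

bisector direction at 269.6855° = (-0.005488,-0.999985)
center distance |VC| = r/sin(θ/2) = 5.130840/sin(13.9214°) = 21.326096
C = V + |VC|·bis = (17.6422,-49.5220)
T_A = V + ((C−V)·d_A)·d_A = V + 20.6997·d_A = (12.6690,-48.2603)
T_B = V + ((C−V)·d_B)·d_B = V + 20.6997·d_B = (22.6291,-48.3150)
sweep = 180° − θ = 152.1573°

center=(17.6422,-49.5220) T_A=(12.6690,-48.2603) T_B=(22.6291,-48.3150) sweep=152.1573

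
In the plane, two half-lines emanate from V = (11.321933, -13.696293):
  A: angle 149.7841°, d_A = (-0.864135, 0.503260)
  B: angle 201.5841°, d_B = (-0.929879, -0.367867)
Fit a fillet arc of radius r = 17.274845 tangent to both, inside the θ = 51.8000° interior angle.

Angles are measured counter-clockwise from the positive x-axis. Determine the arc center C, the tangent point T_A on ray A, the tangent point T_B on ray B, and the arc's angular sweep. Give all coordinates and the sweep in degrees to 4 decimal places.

bisector direction at 175.6841° = (-0.997164,0.075255)
center distance |VC| = r/sin(θ/2) = 17.274845/sin(25.9000°) = 39.548476
C = V + |VC|·bis = (-28.1144,-10.7201)
T_A = V + ((C−V)·d_A)·d_A = V + 35.5761·d_A = (-19.4207,4.2077)
T_B = V + ((C−V)·d_B)·d_B = V + 35.5761·d_B = (-21.7596,-26.7836)
sweep = 180° − θ = 128.2000°

center=(-28.1144,-10.7201) T_A=(-19.4207,4.2077) T_B=(-21.7596,-26.7836) sweep=128.2000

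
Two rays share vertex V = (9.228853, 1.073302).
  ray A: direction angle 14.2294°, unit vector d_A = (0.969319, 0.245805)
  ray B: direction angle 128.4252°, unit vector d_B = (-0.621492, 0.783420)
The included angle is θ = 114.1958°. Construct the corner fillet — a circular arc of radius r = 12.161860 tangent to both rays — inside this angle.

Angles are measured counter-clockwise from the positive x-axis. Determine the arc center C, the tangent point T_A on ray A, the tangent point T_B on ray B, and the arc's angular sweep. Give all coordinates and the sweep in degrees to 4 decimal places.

center=(13.8665,14.7961) T_A=(16.8559,3.0074) T_B=(4.3386,7.2376) sweep=65.8042

bisector direction at 71.3273° = (0.320162,0.947363)
center distance |VC| = r/sin(θ/2) = 12.161860/sin(57.0979°) = 14.485303
C = V + |VC|·bis = (13.8665,14.7961)
T_A = V + ((C−V)·d_A)·d_A = V + 7.8685·d_A = (16.8559,3.0074)
T_B = V + ((C−V)·d_B)·d_B = V + 7.8685·d_B = (4.3386,7.2376)
sweep = 180° − θ = 65.8042°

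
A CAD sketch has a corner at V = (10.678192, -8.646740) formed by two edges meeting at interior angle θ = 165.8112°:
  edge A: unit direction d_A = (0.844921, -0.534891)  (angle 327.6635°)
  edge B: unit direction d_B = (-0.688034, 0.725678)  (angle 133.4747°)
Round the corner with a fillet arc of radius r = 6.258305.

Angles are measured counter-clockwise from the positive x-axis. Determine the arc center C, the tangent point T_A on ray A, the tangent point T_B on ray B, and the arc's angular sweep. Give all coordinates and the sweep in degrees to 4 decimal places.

center=(14.6838,-3.7756) T_A=(11.3363,-9.0634) T_B=(10.1423,-8.0815) sweep=14.1888

bisector direction at 50.5691° = (0.635147,0.772391)
center distance |VC| = r/sin(θ/2) = 6.258305/sin(82.9056°) = 6.306588
C = V + |VC|·bis = (14.6838,-3.7756)
T_A = V + ((C−V)·d_A)·d_A = V + 0.7789·d_A = (11.3363,-9.0634)
T_B = V + ((C−V)·d_B)·d_B = V + 0.7789·d_B = (10.1423,-8.0815)
sweep = 180° − θ = 14.1888°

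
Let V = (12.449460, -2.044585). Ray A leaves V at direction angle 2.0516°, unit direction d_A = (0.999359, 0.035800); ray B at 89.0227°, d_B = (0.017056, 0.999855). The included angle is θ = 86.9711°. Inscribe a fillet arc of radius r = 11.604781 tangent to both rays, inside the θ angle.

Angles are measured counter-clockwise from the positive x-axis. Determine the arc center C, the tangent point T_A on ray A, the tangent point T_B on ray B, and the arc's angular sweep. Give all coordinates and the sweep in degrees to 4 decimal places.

center=(24.2612,9.9908) T_A=(24.6767,-1.6066) T_B=(12.6581,10.1887) sweep=93.0289

bisector direction at 45.5372° = (0.700447,0.713705)
center distance |VC| = r/sin(θ/2) = 11.604781/sin(43.4856°) = 16.863208
C = V + |VC|·bis = (24.2612,9.9908)
T_A = V + ((C−V)·d_A)·d_A = V + 12.2351·d_A = (24.6767,-1.6066)
T_B = V + ((C−V)·d_B)·d_B = V + 12.2351·d_B = (12.6581,10.1887)
sweep = 180° − θ = 93.0289°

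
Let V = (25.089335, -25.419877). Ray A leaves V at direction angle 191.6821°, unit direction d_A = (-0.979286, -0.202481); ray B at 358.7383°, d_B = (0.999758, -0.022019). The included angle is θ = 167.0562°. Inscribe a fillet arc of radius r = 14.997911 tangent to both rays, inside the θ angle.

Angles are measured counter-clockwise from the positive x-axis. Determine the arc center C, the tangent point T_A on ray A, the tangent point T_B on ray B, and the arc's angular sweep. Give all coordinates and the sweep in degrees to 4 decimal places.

center=(26.4600,-40.4516) T_A=(23.4232,-25.7644) T_B=(26.7903,-25.4573) sweep=12.9438

bisector direction at 275.2102° = (0.090810,-0.995868)
center distance |VC| = r/sin(θ/2) = 14.997911/sin(83.5281°) = 15.094102
C = V + |VC|·bis = (26.4600,-40.4516)
T_A = V + ((C−V)·d_A)·d_A = V + 1.7013·d_A = (23.4232,-25.7644)
T_B = V + ((C−V)·d_B)·d_B = V + 1.7013·d_B = (26.7903,-25.4573)
sweep = 180° − θ = 12.9438°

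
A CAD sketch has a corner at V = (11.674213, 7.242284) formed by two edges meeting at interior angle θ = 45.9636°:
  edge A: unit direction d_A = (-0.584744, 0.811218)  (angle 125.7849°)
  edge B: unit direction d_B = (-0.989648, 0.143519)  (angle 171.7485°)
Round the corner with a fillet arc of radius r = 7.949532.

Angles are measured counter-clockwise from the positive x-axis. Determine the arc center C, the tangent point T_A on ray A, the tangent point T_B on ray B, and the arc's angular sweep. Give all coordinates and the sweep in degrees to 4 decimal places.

center=(-5.7353,17.7997) T_A=(0.7135,22.4481) T_B=(-6.8762,9.9325) sweep=134.0364

bisector direction at 148.7667° = (-0.855063,0.518524)
center distance |VC| = r/sin(θ/2) = 7.949532/sin(22.9818°) = 20.360512
C = V + |VC|·bis = (-5.7353,17.7997)
T_A = V + ((C−V)·d_A)·d_A = V + 18.7445·d_A = (0.7135,22.4481)
T_B = V + ((C−V)·d_B)·d_B = V + 18.7445·d_B = (-6.8762,9.9325)
sweep = 180° − θ = 134.0364°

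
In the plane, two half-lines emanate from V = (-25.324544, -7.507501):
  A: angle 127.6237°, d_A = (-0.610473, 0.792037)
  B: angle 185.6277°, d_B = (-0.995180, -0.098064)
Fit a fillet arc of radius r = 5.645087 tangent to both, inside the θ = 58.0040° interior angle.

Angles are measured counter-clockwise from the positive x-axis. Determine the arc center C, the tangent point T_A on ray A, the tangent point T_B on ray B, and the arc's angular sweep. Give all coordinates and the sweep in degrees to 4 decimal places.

bisector direction at 156.6257° = (-0.917933,0.396736)
center distance |VC| = r/sin(θ/2) = 5.645087/sin(29.0020°) = 11.643192
C = V + |VC|·bis = (-36.0122,-2.8882)
T_A = V + ((C−V)·d_A)·d_A = V + 10.1832·d_A = (-31.5411,0.5579)
T_B = V + ((C−V)·d_B)·d_B = V + 10.1832·d_B = (-35.4586,-8.5061)
sweep = 180° − θ = 121.9960°

center=(-36.0122,-2.8882) T_A=(-31.5411,0.5579) T_B=(-35.4586,-8.5061) sweep=121.9960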